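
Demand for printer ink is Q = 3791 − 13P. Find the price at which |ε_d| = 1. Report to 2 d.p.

145.81

For linear demand Q = a − bP, ε = −bP/(a − bP). |ε| = 1 when bP = a − bP, i.e. P = a/(2b).
P = 3791/(2·13) = 3791/26 = 145.8077.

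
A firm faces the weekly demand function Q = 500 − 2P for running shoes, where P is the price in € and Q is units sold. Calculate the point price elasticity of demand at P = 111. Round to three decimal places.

-0.799

At P = 111, Q = 278.
dQ/dP = −2.
ε = (dQ/dP)(P/Q) = (-2)(111/278).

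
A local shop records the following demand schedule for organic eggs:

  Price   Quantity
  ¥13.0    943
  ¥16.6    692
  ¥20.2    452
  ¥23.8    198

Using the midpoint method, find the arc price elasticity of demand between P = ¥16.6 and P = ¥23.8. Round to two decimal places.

-3.11

At P = 16.6, Q = 692; at P = 23.8, Q = 198.
ΔQ = -494, ΔP = 7.2. Midpoints: P̄ = 20.20, Q̄ = 445.0.
ε = (ΔQ/ΔP)(P̄/Q̄) = (-494/7.2)(20.20/445.0).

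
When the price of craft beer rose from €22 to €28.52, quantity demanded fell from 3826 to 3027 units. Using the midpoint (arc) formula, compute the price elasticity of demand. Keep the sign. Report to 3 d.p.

-0.903

ΔQ = 3027 − 3826 = -799; ΔP = 28.52 − 22 = 6.52.
Midpoints: P̄ = 25.26, Q̄ = 3426.5.
ε = (ΔQ/ΔP)(P̄/Q̄) = (-799/6.52)(25.26/3426.5).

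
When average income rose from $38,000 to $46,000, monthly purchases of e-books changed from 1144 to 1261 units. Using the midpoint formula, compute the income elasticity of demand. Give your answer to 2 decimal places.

0.51

ΔQ = 117, ΔI = 8000. Midpoints: Ī = 42,000, Q̄ = 1202.5.
ε_I = (ΔQ/ΔI)(Ī/Q̄) = (117/8000)(42000/1202.5).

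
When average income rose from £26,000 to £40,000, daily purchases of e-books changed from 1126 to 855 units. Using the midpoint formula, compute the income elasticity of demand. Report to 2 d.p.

ΔQ = -271, ΔI = 14000. Midpoints: Ī = 33,000, Q̄ = 990.5.
ε_I = (ΔQ/ΔI)(Ī/Q̄) = (-271/14000)(33000/990.5).
ε_I < 0, so the good is inferior.

-0.64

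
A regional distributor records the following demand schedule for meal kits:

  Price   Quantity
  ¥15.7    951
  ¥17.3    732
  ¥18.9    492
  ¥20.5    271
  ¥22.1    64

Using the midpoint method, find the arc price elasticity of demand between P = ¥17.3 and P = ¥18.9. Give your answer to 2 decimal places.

At P = 17.3, Q = 732; at P = 18.9, Q = 492.
ΔQ = -240, ΔP = 1.6. Midpoints: P̄ = 18.10, Q̄ = 612.0.
ε = (ΔQ/ΔP)(P̄/Q̄) = (-240/1.6)(18.10/612.0).

-4.44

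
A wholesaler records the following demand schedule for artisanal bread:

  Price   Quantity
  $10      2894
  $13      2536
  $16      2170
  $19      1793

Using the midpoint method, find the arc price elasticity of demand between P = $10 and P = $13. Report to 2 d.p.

At P = 10, Q = 2894; at P = 13, Q = 2536.
ΔQ = -358, ΔP = 3. Midpoints: P̄ = 11.50, Q̄ = 2715.0.
ε = (ΔQ/ΔP)(P̄/Q̄) = (-358/3)(11.50/2715.0).

-0.51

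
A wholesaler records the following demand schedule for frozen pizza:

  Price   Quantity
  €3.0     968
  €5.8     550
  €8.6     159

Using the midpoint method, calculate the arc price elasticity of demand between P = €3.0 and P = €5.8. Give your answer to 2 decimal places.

-0.87

At P = 3.0, Q = 968; at P = 5.8, Q = 550.
ΔQ = -418, ΔP = 2.8. Midpoints: P̄ = 4.40, Q̄ = 759.0.
ε = (ΔQ/ΔP)(P̄/Q̄) = (-418/2.8)(4.40/759.0).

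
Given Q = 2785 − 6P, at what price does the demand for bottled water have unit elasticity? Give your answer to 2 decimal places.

232.08

For linear demand Q = a − bP, ε = −bP/(a − bP). |ε| = 1 when bP = a − bP, i.e. P = a/(2b).
P = 2785/(2·6) = 2785/12 = 232.0833.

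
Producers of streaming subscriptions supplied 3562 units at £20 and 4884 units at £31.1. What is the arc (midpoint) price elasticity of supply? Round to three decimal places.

0.721

ΔQ = 4884 − 3562 = 1322; ΔP = 31.1 − 20 = 11.1.
Midpoints: P̄ = 25.55, Q̄ = 4223.0.
ε_s = (ΔQ/ΔP)(P̄/Q̄) = (1322/11.1)(25.55/4223.0).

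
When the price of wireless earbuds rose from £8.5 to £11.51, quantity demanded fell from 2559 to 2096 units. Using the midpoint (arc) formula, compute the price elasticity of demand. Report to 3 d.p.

-0.661

ΔQ = 2096 − 2559 = -463; ΔP = 11.51 − 8.5 = 3.01.
Midpoints: P̄ = 10.00, Q̄ = 2327.5.
ε = (ΔQ/ΔP)(P̄/Q̄) = (-463/3.01)(10.00/2327.5).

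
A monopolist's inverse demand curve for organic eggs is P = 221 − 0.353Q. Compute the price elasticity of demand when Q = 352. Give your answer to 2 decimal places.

At Q = 352, P = 221 − 0.353(352) = 96.74.
dP/dQ = −0.353, so dQ/dP = 1/(−0.353) = -2.833.
ε = (dQ/dP)(P/Q) = (-2.833)(96.74/352).

-0.78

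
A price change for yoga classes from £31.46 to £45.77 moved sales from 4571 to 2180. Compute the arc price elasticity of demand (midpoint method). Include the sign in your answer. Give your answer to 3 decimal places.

ΔQ = 2180 − 4571 = -2391; ΔP = 45.77 − 31.46 = 14.31.
Midpoints: P̄ = 38.62, Q̄ = 3375.5.
ε = (ΔQ/ΔP)(P̄/Q̄) = (-2391/14.31)(38.62/3375.5).

-1.911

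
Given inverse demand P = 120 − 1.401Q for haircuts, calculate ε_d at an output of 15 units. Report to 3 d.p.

-4.710

At Q = 15, P = 120 − 1.401(15) = 98.98.
dP/dQ = −1.401, so dQ/dP = 1/(−1.401) = -0.714.
ε = (dQ/dP)(P/Q) = (-0.714)(98.98/15).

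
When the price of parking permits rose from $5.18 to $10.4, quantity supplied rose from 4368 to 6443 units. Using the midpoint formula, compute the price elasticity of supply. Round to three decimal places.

ΔQ = 6443 − 4368 = 2075; ΔP = 10.4 − 5.18 = 5.22.
Midpoints: P̄ = 7.79, Q̄ = 5405.5.
ε_s = (ΔQ/ΔP)(P̄/Q̄) = (2075/5.22)(7.79/5405.5).

0.573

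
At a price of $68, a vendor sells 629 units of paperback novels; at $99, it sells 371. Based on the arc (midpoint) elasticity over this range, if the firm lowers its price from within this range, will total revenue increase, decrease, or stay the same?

increase

Arc ε = (-258/31)(83.50/500.0) ≈ -1.390.
|ε| = 1.39 > 1, so demand is elastic. A price cut therefore raises total revenue.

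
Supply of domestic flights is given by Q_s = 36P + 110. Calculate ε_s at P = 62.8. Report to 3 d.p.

At P = 62.8, Q_s = 2370.80.
dQ_s/dP = 36.
ε_s = (dQ_s/dP)(P/Q_s) = (36)(62.8/2370.80).

0.954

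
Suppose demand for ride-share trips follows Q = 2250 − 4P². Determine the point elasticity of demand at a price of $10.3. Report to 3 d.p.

-0.465

At P = 10.3, Q = 1825.640.
dQ/dP = −8P = -82.400.
ε = (dQ/dP)(P/Q) = (-82.400)(10.3/1825.640).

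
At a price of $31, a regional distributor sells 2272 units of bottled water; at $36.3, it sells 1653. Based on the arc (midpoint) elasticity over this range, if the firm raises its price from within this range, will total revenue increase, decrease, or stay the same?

Arc ε = (-619/5.3)(33.65/1962.5) ≈ -2.003.
|ε| = 2.00 > 1, so demand is elastic. A price rise therefore reduces total revenue.

decrease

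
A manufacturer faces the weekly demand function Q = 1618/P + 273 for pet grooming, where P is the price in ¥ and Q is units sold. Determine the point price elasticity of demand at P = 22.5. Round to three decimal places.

-0.208

At P = 22.5, Q = 344.911.
dQ/dP = −1618/P² = -3.196.
ε = (dQ/dP)(P/Q) = (-3.196)(22.5/344.911).
|ε| < 1, so demand is inelastic at this price.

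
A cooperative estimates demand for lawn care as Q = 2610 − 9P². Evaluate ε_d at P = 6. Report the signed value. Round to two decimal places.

-0.28

At P = 6, Q = 2286.
dQ/dP = −18P = -108.
ε = (dQ/dP)(P/Q) = (-108)(6/2286).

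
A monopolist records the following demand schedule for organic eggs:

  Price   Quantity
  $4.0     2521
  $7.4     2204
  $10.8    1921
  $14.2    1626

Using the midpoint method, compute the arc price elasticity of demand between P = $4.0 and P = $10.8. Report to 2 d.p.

-0.29

At P = 4.0, Q = 2521; at P = 10.8, Q = 1921.
ΔQ = -600, ΔP = 6.8. Midpoints: P̄ = 7.40, Q̄ = 2221.0.
ε = (ΔQ/ΔP)(P̄/Q̄) = (-600/6.8)(7.40/2221.0).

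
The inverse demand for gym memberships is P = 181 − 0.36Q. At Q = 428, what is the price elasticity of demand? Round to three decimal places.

-0.175

At Q = 428, P = 181 − 0.36(428) = 26.92.
dP/dQ = −0.36, so dQ/dP = 1/(−0.36) = -2.778.
ε = (dQ/dP)(P/Q) = (-2.778)(26.92/428).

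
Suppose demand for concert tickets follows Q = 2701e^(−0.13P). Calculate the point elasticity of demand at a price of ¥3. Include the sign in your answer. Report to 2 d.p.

-0.39

At P = 3, Q = 1828.731.
dQ/dP = −0.13·2701e^(−0.13P) = −0.13Q = -237.735.
ε = (dQ/dP)(P/Q) = (-237.735)(3/1828.731).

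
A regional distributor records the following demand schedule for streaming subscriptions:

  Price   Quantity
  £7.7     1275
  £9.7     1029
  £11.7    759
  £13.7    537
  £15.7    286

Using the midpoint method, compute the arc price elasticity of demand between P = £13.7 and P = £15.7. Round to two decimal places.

-4.48

At P = 13.7, Q = 537; at P = 15.7, Q = 286.
ΔQ = -251, ΔP = 2.0. Midpoints: P̄ = 14.70, Q̄ = 411.5.
ε = (ΔQ/ΔP)(P̄/Q̄) = (-251/2.0)(14.70/411.5).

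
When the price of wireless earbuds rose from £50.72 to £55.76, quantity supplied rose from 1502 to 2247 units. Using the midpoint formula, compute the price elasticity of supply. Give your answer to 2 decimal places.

ΔQ = 2247 − 1502 = 745; ΔP = 55.76 − 50.72 = 5.04.
Midpoints: P̄ = 53.24, Q̄ = 1874.5.
ε_s = (ΔQ/ΔP)(P̄/Q̄) = (745/5.04)(53.24/1874.5).

4.20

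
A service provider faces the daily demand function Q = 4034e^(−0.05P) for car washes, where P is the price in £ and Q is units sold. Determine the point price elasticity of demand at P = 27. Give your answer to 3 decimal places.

-1.350

At P = 27, Q = 1045.775.
dQ/dP = −0.05·4034e^(−0.05P) = −0.05Q = -52.289.
ε = (dQ/dP)(P/Q) = (-52.289)(27/1045.775).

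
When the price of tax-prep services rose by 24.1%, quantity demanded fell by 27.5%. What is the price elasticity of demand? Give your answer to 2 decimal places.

-1.14

ε = %ΔQ / %ΔP = (-27.5)/(24.1) = -1.141.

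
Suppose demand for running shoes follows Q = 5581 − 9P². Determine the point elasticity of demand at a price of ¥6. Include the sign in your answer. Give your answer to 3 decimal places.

At P = 6, Q = 5257.
dQ/dP = −18P = -108.
ε = (dQ/dP)(P/Q) = (-108)(6/5257).

-0.123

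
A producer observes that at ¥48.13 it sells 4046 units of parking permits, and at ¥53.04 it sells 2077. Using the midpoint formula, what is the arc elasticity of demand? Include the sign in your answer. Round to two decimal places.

ΔQ = 2077 − 4046 = -1969; ΔP = 53.04 − 48.13 = 4.91.
Midpoints: P̄ = 50.59, Q̄ = 3061.5.
ε = (ΔQ/ΔP)(P̄/Q̄) = (-1969/4.91)(50.59/3061.5).

-6.63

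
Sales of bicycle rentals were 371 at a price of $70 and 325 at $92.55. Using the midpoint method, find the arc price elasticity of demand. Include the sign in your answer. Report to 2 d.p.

ΔQ = 325 − 371 = -46; ΔP = 92.55 − 70 = 22.55.
Midpoints: P̄ = 81.28, Q̄ = 348.0.
ε = (ΔQ/ΔP)(P̄/Q̄) = (-46/22.55)(81.28/348.0).

-0.48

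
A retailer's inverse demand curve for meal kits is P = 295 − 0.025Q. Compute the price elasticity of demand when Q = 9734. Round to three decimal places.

At Q = 9734, P = 295 − 0.025(9734) = 51.65.
dP/dQ = −0.025, so dQ/dP = 1/(−0.025) = -40.000.
ε = (dQ/dP)(P/Q) = (-40.000)(51.65/9734).

-0.212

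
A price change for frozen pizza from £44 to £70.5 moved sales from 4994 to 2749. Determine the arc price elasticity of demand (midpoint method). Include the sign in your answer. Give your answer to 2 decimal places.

ΔQ = 2749 − 4994 = -2245; ΔP = 70.5 − 44 = 26.5.
Midpoints: P̄ = 57.25, Q̄ = 3871.5.
ε = (ΔQ/ΔP)(P̄/Q̄) = (-2245/26.5)(57.25/3871.5).

-1.25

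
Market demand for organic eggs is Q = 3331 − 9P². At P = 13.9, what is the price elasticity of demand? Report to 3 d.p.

At P = 13.9, Q = 1592.110.
dQ/dP = −18P = -250.200.
ε = (dQ/dP)(P/Q) = (-250.200)(13.9/1592.110).

-2.184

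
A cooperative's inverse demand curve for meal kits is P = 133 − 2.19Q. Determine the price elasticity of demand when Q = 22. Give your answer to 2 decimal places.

At Q = 22, P = 133 − 2.19(22) = 84.82.
dP/dQ = −2.19, so dQ/dP = 1/(−2.19) = -0.457.
ε = (dQ/dP)(P/Q) = (-0.457)(84.82/22).

-1.76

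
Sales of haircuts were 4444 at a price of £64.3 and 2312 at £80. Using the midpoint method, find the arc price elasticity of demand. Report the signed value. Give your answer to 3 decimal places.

-2.900

ΔQ = 2312 − 4444 = -2132; ΔP = 80 − 64.3 = 15.7.
Midpoints: P̄ = 72.15, Q̄ = 3378.0.
ε = (ΔQ/ΔP)(P̄/Q̄) = (-2132/15.7)(72.15/3378.0).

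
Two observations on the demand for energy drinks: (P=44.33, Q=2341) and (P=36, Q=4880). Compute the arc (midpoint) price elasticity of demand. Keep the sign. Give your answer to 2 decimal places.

-3.39

ΔQ = 4880 − 2341 = 2539; ΔP = 36 − 44.33 = -8.33.
Midpoints: P̄ = 40.16, Q̄ = 3610.5.
ε = (ΔQ/ΔP)(P̄/Q̄) = (2539/-8.33)(40.16/3610.5).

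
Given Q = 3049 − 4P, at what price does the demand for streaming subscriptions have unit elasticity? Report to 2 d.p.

For linear demand Q = a − bP, ε = −bP/(a − bP). |ε| = 1 when bP = a − bP, i.e. P = a/(2b).
P = 3049/(2·4) = 3049/8 = 381.1250.

381.13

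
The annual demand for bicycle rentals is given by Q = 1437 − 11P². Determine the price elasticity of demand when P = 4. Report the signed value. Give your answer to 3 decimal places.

-0.279

At P = 4, Q = 1261.
dQ/dP = −22P = -88.
ε = (dQ/dP)(P/Q) = (-88)(4/1261).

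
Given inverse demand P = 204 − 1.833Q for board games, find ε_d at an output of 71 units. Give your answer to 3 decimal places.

-0.568

At Q = 71, P = 204 − 1.833(71) = 73.86.
dP/dQ = −1.833, so dQ/dP = 1/(−1.833) = -0.546.
ε = (dQ/dP)(P/Q) = (-0.546)(73.86/71).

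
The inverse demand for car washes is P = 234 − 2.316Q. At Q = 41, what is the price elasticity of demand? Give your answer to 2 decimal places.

At Q = 41, P = 234 − 2.316(41) = 139.04.
dP/dQ = −2.316, so dQ/dP = 1/(−2.316) = -0.432.
ε = (dQ/dP)(P/Q) = (-0.432)(139.04/41).

-1.46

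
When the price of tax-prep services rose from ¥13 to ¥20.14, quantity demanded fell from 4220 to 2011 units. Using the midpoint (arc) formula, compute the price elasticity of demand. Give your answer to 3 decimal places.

ΔQ = 2011 − 4220 = -2209; ΔP = 20.14 − 13 = 7.14.
Midpoints: P̄ = 16.57, Q̄ = 3115.5.
ε = (ΔQ/ΔP)(P̄/Q̄) = (-2209/7.14)(16.57/3115.5).

-1.645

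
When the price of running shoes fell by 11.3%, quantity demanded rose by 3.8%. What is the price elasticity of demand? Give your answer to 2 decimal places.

ε = %ΔQ / %ΔP = (3.8)/(-11.3) = -0.336.

-0.34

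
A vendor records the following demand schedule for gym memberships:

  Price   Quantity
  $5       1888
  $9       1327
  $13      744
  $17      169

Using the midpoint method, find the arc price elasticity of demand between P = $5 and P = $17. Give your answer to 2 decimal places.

At P = 5, Q = 1888; at P = 17, Q = 169.
ΔQ = -1719, ΔP = 12. Midpoints: P̄ = 11.00, Q̄ = 1028.5.
ε = (ΔQ/ΔP)(P̄/Q̄) = (-1719/12)(11.00/1028.5).

-1.53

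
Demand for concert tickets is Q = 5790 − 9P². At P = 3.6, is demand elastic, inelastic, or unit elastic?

inelastic

Q = 5673.360, dQ/dP = -64.800.
ε = (dQ/dP)(P/Q) ≈ -0.041.
|ε| = 0.04 < 1.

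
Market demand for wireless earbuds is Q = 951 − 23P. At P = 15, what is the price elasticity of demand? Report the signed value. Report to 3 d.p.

At P = 15, Q = 606.
dQ/dP = −23.
ε = (dQ/dP)(P/Q) = (-23)(15/606).

-0.569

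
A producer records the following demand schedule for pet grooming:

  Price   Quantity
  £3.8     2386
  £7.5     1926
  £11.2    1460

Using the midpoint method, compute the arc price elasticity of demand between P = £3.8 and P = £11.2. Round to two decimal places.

-0.49

At P = 3.8, Q = 2386; at P = 11.2, Q = 1460.
ΔQ = -926, ΔP = 7.4. Midpoints: P̄ = 7.50, Q̄ = 1923.0.
ε = (ΔQ/ΔP)(P̄/Q̄) = (-926/7.4)(7.50/1923.0).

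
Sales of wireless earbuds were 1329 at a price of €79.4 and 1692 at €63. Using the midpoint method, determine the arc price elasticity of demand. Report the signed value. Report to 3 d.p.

-1.043

ΔQ = 1692 − 1329 = 363; ΔP = 63 − 79.4 = -16.4.
Midpoints: P̄ = 71.20, Q̄ = 1510.5.
ε = (ΔQ/ΔP)(P̄/Q̄) = (363/-16.4)(71.20/1510.5).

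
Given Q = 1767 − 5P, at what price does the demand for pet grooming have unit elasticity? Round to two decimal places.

For linear demand Q = a − bP, ε = −bP/(a − bP). |ε| = 1 when bP = a − bP, i.e. P = a/(2b).
P = 1767/(2·5) = 1767/10 = 176.7000.

176.70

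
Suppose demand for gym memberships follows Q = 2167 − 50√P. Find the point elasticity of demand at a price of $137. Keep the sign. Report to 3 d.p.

-0.185

At P = 137, Q = 1581.765.
dQ/dP = −50/(2√P) = -2.136.
ε = (dQ/dP)(P/Q) = (-2.136)(137/1581.765).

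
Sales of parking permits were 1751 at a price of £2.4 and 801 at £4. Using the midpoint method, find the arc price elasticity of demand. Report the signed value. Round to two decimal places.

ΔQ = 801 − 1751 = -950; ΔP = 4 − 2.4 = 1.6.
Midpoints: P̄ = 3.20, Q̄ = 1276.0.
ε = (ΔQ/ΔP)(P̄/Q̄) = (-950/1.6)(3.20/1276.0).

-1.49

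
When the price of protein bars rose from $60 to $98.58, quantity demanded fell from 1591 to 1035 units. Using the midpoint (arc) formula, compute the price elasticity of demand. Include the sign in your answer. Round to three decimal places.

ΔQ = 1035 − 1591 = -556; ΔP = 98.58 − 60 = 38.58.
Midpoints: P̄ = 79.29, Q̄ = 1313.0.
ε = (ΔQ/ΔP)(P̄/Q̄) = (-556/38.58)(79.29/1313.0).

-0.870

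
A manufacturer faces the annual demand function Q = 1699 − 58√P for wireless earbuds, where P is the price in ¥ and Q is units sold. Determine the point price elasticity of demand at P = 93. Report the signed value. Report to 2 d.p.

-0.25

At P = 93, Q = 1139.668.
dQ/dP = −58/(2√P) = -3.007.
ε = (dQ/dP)(P/Q) = (-3.007)(93/1139.668).
|ε| < 1, so demand is inelastic at this price.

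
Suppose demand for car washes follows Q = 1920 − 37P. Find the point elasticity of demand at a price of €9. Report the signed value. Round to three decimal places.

-0.210

At P = 9, Q = 1587.
dQ/dP = −37.
ε = (dQ/dP)(P/Q) = (-37)(9/1587).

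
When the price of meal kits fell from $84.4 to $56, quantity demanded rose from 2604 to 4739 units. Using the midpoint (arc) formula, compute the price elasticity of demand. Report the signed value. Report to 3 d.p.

ΔQ = 4739 − 2604 = 2135; ΔP = 56 − 84.4 = -28.4.
Midpoints: P̄ = 70.20, Q̄ = 3671.5.
ε = (ΔQ/ΔP)(P̄/Q̄) = (2135/-28.4)(70.20/3671.5).

-1.437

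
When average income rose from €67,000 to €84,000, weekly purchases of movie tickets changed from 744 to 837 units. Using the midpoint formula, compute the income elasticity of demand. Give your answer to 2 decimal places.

0.52

ΔQ = 93, ΔI = 17000. Midpoints: Ī = 75,500, Q̄ = 790.5.
ε_I = (ΔQ/ΔI)(Ī/Q̄) = (93/17000)(75500/790.5).
ε_I > 0, so the good is normal.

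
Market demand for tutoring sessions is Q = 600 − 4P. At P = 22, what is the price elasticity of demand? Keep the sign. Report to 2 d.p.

At P = 22, Q = 512.
dQ/dP = −4.
ε = (dQ/dP)(P/Q) = (-4)(22/512).

-0.17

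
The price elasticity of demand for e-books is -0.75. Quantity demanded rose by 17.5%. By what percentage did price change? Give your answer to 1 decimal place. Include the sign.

%ΔP ≈ %ΔQ / ε = (17.5%)/(-0.75) = -23.33%.

-23.3%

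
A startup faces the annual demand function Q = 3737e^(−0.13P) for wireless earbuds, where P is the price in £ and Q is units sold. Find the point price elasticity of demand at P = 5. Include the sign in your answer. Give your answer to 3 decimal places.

At P = 5, Q = 1950.885.
dQ/dP = −0.13·3737e^(−0.13P) = −0.13Q = -253.615.
ε = (dQ/dP)(P/Q) = (-253.615)(5/1950.885).

-0.650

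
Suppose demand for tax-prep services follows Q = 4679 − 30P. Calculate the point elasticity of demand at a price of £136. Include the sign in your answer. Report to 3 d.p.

At P = 136, Q = 599.
dQ/dP = −30.
ε = (dQ/dP)(P/Q) = (-30)(136/599).

-6.811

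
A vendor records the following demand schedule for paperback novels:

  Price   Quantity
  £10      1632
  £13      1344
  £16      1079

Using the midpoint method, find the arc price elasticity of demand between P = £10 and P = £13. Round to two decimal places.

At P = 10, Q = 1632; at P = 13, Q = 1344.
ΔQ = -288, ΔP = 3. Midpoints: P̄ = 11.50, Q̄ = 1488.0.
ε = (ΔQ/ΔP)(P̄/Q̄) = (-288/3)(11.50/1488.0).

-0.74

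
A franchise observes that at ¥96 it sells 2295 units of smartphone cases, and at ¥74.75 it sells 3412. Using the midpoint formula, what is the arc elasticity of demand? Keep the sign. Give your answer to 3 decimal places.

-1.573

ΔQ = 3412 − 2295 = 1117; ΔP = 74.75 − 96 = -21.25.
Midpoints: P̄ = 85.38, Q̄ = 2853.5.
ε = (ΔQ/ΔP)(P̄/Q̄) = (1117/-21.25)(85.38/2853.5).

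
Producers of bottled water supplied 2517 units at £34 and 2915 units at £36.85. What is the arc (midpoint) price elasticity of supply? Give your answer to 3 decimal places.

1.821

ΔQ = 2915 − 2517 = 398; ΔP = 36.85 − 34 = 2.85.
Midpoints: P̄ = 35.42, Q̄ = 2716.0.
ε_s = (ΔQ/ΔP)(P̄/Q̄) = (398/2.85)(35.42/2716.0).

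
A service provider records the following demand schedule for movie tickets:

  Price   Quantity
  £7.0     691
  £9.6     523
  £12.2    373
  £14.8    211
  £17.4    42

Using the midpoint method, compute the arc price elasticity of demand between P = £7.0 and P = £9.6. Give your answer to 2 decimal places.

At P = 7.0, Q = 691; at P = 9.6, Q = 523.
ΔQ = -168, ΔP = 2.6. Midpoints: P̄ = 8.30, Q̄ = 607.0.
ε = (ΔQ/ΔP)(P̄/Q̄) = (-168/2.6)(8.30/607.0).

-0.88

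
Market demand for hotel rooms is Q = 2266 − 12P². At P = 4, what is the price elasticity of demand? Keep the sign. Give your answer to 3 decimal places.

-0.185

At P = 4, Q = 2074.
dQ/dP = −24P = -96.
ε = (dQ/dP)(P/Q) = (-96)(4/2074).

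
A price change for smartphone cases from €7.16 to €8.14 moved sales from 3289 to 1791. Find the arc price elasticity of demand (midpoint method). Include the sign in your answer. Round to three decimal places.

-4.604

ΔQ = 1791 − 3289 = -1498; ΔP = 8.14 − 7.16 = 0.98.
Midpoints: P̄ = 7.65, Q̄ = 2540.0.
ε = (ΔQ/ΔP)(P̄/Q̄) = (-1498/0.98)(7.65/2540.0).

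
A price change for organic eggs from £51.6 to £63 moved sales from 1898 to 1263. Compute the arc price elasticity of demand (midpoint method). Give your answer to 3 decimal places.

ΔQ = 1263 − 1898 = -635; ΔP = 63 − 51.6 = 11.4.
Midpoints: P̄ = 57.30, Q̄ = 1580.5.
ε = (ΔQ/ΔP)(P̄/Q̄) = (-635/11.4)(57.30/1580.5).

-2.019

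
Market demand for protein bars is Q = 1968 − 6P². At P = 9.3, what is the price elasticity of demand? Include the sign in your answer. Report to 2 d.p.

At P = 9.3, Q = 1449.060.
dQ/dP = −12P = -111.600.
ε = (dQ/dP)(P/Q) = (-111.600)(9.3/1449.060).
|ε| < 1, so demand is inelastic at this price.

-0.72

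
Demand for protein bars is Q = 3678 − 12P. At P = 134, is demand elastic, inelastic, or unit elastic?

inelastic

Q = 2070, dQ/dP = -12.
ε = (dQ/dP)(P/Q) ≈ -0.777.
|ε| = 0.78 < 1.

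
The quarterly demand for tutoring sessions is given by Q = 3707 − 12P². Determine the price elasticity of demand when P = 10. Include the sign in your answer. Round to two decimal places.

At P = 10, Q = 2507.
dQ/dP = −24P = -240.
ε = (dQ/dP)(P/Q) = (-240)(10/2507).
|ε| < 1, so demand is inelastic at this price.

-0.96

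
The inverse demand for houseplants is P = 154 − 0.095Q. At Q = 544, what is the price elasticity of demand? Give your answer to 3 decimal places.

-1.980

At Q = 544, P = 154 − 0.095(544) = 102.32.
dP/dQ = −0.095, so dQ/dP = 1/(−0.095) = -10.526.
ε = (dQ/dP)(P/Q) = (-10.526)(102.32/544).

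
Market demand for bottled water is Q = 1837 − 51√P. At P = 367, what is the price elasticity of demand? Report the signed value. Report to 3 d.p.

-0.568

At P = 367, Q = 859.981.
dQ/dP = −51/(2√P) = -1.331.
ε = (dQ/dP)(P/Q) = (-1.331)(367/859.981).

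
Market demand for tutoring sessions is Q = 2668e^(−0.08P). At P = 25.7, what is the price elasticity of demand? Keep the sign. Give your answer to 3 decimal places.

At P = 25.7, Q = 341.410.
dQ/dP = −0.08·2668e^(−0.08P) = −0.08Q = -27.313.
ε = (dQ/dP)(P/Q) = (-27.313)(25.7/341.410).
|ε| > 1, so demand is elastic at this price.

-2.056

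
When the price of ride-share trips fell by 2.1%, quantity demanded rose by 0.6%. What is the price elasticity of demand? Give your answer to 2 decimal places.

ε = %ΔQ / %ΔP = (0.6)/(-2.1) = -0.286.

-0.29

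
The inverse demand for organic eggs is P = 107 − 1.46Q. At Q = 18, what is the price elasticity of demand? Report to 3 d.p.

-3.072

At Q = 18, P = 107 − 1.46(18) = 80.72.
dP/dQ = −1.46, so dQ/dP = 1/(−1.46) = -0.685.
ε = (dQ/dP)(P/Q) = (-0.685)(80.72/18).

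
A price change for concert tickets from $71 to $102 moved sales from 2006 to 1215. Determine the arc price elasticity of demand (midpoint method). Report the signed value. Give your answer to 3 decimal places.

-1.370

ΔQ = 1215 − 2006 = -791; ΔP = 102 − 71 = 31.
Midpoints: P̄ = 86.50, Q̄ = 1610.5.
ε = (ΔQ/ΔP)(P̄/Q̄) = (-791/31)(86.50/1610.5).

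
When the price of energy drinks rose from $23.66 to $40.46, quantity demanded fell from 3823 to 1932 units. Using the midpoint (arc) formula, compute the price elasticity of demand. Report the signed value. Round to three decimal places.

ΔQ = 1932 − 3823 = -1891; ΔP = 40.46 − 23.66 = 16.8.
Midpoints: P̄ = 32.06, Q̄ = 2877.5.
ε = (ΔQ/ΔP)(P̄/Q̄) = (-1891/16.8)(32.06/2877.5).

-1.254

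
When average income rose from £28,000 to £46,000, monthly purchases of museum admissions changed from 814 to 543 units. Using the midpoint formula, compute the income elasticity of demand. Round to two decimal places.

ΔQ = -271, ΔI = 18000. Midpoints: Ī = 37,000, Q̄ = 678.5.
ε_I = (ΔQ/ΔI)(Ī/Q̄) = (-271/18000)(37000/678.5).

-0.82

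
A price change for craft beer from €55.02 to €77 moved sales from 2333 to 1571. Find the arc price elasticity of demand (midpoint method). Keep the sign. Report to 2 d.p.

ΔQ = 1571 − 2333 = -762; ΔP = 77 − 55.02 = 21.98.
Midpoints: P̄ = 66.01, Q̄ = 1952.0.
ε = (ΔQ/ΔP)(P̄/Q̄) = (-762/21.98)(66.01/1952.0).

-1.17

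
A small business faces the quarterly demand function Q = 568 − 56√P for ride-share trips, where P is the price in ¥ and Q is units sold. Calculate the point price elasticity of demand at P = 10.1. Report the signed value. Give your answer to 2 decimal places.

-0.23

At P = 10.1, Q = 390.029.
dQ/dP = −56/(2√P) = -8.810.
ε = (dQ/dP)(P/Q) = (-8.810)(10.1/390.029).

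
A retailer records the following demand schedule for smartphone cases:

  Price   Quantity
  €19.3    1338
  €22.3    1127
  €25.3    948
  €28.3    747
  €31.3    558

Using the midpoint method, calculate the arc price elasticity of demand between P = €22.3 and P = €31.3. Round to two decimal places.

At P = 22.3, Q = 1127; at P = 31.3, Q = 558.
ΔQ = -569, ΔP = 9.0. Midpoints: P̄ = 26.80, Q̄ = 842.5.
ε = (ΔQ/ΔP)(P̄/Q̄) = (-569/9.0)(26.80/842.5).

-2.01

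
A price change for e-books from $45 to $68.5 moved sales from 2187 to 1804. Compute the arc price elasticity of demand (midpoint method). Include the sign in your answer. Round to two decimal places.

ΔQ = 1804 − 2187 = -383; ΔP = 68.5 − 45 = 23.5.
Midpoints: P̄ = 56.75, Q̄ = 1995.5.
ε = (ΔQ/ΔP)(P̄/Q̄) = (-383/23.5)(56.75/1995.5).

-0.46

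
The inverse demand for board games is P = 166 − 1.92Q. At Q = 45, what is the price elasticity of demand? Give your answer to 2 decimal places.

At Q = 45, P = 166 − 1.92(45) = 79.60.
dP/dQ = −1.92, so dQ/dP = 1/(−1.92) = -0.521.
ε = (dQ/dP)(P/Q) = (-0.521)(79.60/45).

-0.92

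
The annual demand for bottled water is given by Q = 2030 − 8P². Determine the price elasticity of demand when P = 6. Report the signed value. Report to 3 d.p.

-0.331

At P = 6, Q = 1742.
dQ/dP = −16P = -96.
ε = (dQ/dP)(P/Q) = (-96)(6/1742).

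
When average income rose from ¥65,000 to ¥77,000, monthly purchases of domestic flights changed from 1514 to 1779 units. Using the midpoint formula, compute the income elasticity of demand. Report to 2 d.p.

ΔQ = 265, ΔI = 12000. Midpoints: Ī = 71,000, Q̄ = 1646.5.
ε_I = (ΔQ/ΔI)(Ī/Q̄) = (265/12000)(71000/1646.5).

0.95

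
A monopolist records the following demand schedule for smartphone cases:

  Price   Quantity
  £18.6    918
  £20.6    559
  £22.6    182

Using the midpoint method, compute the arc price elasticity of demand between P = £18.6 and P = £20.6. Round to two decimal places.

-4.76

At P = 18.6, Q = 918; at P = 20.6, Q = 559.
ΔQ = -359, ΔP = 2.0. Midpoints: P̄ = 19.60, Q̄ = 738.5.
ε = (ΔQ/ΔP)(P̄/Q̄) = (-359/2.0)(19.60/738.5).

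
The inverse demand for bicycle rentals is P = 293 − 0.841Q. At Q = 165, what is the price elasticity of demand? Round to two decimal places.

-1.11

At Q = 165, P = 293 − 0.841(165) = 154.24.
dP/dQ = −0.841, so dQ/dP = 1/(−0.841) = -1.189.
ε = (dQ/dP)(P/Q) = (-1.189)(154.24/165).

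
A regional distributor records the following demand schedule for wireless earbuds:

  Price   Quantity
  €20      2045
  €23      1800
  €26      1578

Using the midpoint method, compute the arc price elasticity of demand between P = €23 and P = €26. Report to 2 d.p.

At P = 23, Q = 1800; at P = 26, Q = 1578.
ΔQ = -222, ΔP = 3. Midpoints: P̄ = 24.50, Q̄ = 1689.0.
ε = (ΔQ/ΔP)(P̄/Q̄) = (-222/3)(24.50/1689.0).

-1.07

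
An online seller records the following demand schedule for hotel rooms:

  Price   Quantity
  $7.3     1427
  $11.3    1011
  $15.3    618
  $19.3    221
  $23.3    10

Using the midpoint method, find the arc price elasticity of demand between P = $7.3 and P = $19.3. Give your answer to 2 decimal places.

At P = 7.3, Q = 1427; at P = 19.3, Q = 221.
ΔQ = -1206, ΔP = 12.0. Midpoints: P̄ = 13.30, Q̄ = 824.0.
ε = (ΔQ/ΔP)(P̄/Q̄) = (-1206/12.0)(13.30/824.0).

-1.62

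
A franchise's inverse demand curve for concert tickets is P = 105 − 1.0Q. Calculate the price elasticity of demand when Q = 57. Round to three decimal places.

-0.842

At Q = 57, P = 105 − 1.0(57) = 48.00.
dP/dQ = −1.0, so dQ/dP = 1/(−1.0) = -1.000.
ε = (dQ/dP)(P/Q) = (-1.000)(48.00/57).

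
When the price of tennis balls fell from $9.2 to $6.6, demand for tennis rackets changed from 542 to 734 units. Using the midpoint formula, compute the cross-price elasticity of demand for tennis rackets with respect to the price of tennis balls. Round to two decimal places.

ΔQ_x = 734 − 542 = 192; ΔP_y = 6.6 − 9.2 = -2.6.
Midpoints: P̄_y = 7.90, Q̄_x = 638.0.
ε_xy = (ΔQ_x/ΔP_y)(P̄_y/Q̄_x) = (192/-2.6)(7.90/638.0).

-0.91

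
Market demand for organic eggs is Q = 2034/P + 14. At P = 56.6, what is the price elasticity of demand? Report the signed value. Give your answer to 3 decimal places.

At P = 56.6, Q = 49.936.
dQ/dP = −2034/P² = -0.635.
ε = (dQ/dP)(P/Q) = (-0.635)(56.6/49.936).

-0.720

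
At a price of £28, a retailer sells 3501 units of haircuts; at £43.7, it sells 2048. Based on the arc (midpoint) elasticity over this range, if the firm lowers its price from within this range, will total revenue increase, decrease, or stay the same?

Arc ε = (-1453/15.7)(35.85/2774.5) ≈ -1.196.
|ε| = 1.20 > 1, so demand is elastic. A price cut therefore raises total revenue.

increase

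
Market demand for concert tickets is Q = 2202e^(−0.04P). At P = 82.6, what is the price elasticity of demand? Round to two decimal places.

-3.30

At P = 82.6, Q = 80.893.
dQ/dP = −0.04·2202e^(−0.04P) = −0.04Q = -3.236.
ε = (dQ/dP)(P/Q) = (-3.236)(82.6/80.893).
|ε| > 1, so demand is elastic at this price.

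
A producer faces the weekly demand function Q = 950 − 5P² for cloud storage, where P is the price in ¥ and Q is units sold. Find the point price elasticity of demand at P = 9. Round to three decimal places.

At P = 9, Q = 545.
dQ/dP = −10P = -90.
ε = (dQ/dP)(P/Q) = (-90)(9/545).

-1.486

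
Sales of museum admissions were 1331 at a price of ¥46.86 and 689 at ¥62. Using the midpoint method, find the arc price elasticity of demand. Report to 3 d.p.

-2.285

ΔQ = 689 − 1331 = -642; ΔP = 62 − 46.86 = 15.14.
Midpoints: P̄ = 54.43, Q̄ = 1010.0.
ε = (ΔQ/ΔP)(P̄/Q̄) = (-642/15.14)(54.43/1010.0).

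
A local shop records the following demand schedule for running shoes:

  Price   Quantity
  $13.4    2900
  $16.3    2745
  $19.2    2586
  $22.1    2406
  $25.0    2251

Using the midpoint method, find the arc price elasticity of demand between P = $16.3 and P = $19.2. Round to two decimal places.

At P = 16.3, Q = 2745; at P = 19.2, Q = 2586.
ΔQ = -159, ΔP = 2.9. Midpoints: P̄ = 17.75, Q̄ = 2665.5.
ε = (ΔQ/ΔP)(P̄/Q̄) = (-159/2.9)(17.75/2665.5).

-0.37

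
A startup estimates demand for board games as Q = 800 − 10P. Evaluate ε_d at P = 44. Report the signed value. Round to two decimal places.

At P = 44, Q = 360.
dQ/dP = −10.
ε = (dQ/dP)(P/Q) = (-10)(44/360).

-1.22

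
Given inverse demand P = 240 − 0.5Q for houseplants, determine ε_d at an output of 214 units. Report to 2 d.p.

-1.24

At Q = 214, P = 240 − 0.5(214) = 133.00.
dP/dQ = −0.5, so dQ/dP = 1/(−0.5) = -2.000.
ε = (dQ/dP)(P/Q) = (-2.000)(133.00/214).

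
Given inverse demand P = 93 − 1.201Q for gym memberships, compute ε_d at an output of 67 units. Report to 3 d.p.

-0.156

At Q = 67, P = 93 − 1.201(67) = 12.53.
dP/dQ = −1.201, so dQ/dP = 1/(−1.201) = -0.833.
ε = (dQ/dP)(P/Q) = (-0.833)(12.53/67).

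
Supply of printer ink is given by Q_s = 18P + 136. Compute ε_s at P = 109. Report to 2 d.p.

At P = 109, Q_s = 2098.
dQ_s/dP = 18.
ε_s = (dQ_s/dP)(P/Q_s) = (18)(109/2098).

0.94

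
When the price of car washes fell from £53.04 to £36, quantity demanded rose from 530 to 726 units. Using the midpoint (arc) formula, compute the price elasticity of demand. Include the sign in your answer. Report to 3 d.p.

ΔQ = 726 − 530 = 196; ΔP = 36 − 53.04 = -17.04.
Midpoints: P̄ = 44.52, Q̄ = 628.0.
ε = (ΔQ/ΔP)(P̄/Q̄) = (196/-17.04)(44.52/628.0).

-0.815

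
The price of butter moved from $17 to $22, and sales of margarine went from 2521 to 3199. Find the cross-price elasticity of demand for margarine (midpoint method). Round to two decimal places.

0.92

ΔQ_x = 3199 − 2521 = 678; ΔP_y = 22 − 17 = 5.
Midpoints: P̄_y = 19.50, Q̄_x = 2860.0.
ε_xy = (ΔQ_x/ΔP_y)(P̄_y/Q̄_x) = (678/5)(19.50/2860.0).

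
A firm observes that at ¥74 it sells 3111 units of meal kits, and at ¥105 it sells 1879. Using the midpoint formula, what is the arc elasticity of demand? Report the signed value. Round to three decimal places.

ΔQ = 1879 − 3111 = -1232; ΔP = 105 − 74 = 31.
Midpoints: P̄ = 89.50, Q̄ = 2495.0.
ε = (ΔQ/ΔP)(P̄/Q̄) = (-1232/31)(89.50/2495.0).

-1.426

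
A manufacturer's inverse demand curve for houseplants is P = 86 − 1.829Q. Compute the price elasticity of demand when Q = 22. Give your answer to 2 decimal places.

At Q = 22, P = 86 − 1.829(22) = 45.76.
dP/dQ = −1.829, so dQ/dP = 1/(−1.829) = -0.547.
ε = (dQ/dP)(P/Q) = (-0.547)(45.76/22).

-1.14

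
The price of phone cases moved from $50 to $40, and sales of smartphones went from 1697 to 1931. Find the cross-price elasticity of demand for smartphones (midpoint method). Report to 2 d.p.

ΔQ_x = 1931 − 1697 = 234; ΔP_y = 40 − 50 = -10.
Midpoints: P̄_y = 45.00, Q̄_x = 1814.0.
ε_xy = (ΔQ_x/ΔP_y)(P̄_y/Q̄_x) = (234/-10)(45.00/1814.0).

-0.58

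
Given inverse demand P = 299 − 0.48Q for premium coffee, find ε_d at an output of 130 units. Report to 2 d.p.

At Q = 130, P = 299 − 0.48(130) = 236.60.
dP/dQ = −0.48, so dQ/dP = 1/(−0.48) = -2.083.
ε = (dQ/dP)(P/Q) = (-2.083)(236.60/130).

-3.79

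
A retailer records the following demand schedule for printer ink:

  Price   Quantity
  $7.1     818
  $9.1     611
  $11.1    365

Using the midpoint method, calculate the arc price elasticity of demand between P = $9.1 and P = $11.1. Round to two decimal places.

-2.55

At P = 9.1, Q = 611; at P = 11.1, Q = 365.
ΔQ = -246, ΔP = 2.0. Midpoints: P̄ = 10.10, Q̄ = 488.0.
ε = (ΔQ/ΔP)(P̄/Q̄) = (-246/2.0)(10.10/488.0).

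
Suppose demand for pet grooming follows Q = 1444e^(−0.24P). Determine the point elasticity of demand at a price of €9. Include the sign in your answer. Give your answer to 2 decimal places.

-2.16

At P = 9, Q = 166.529.
dQ/dP = −0.24·1444e^(−0.24P) = −0.24Q = -39.967.
ε = (dQ/dP)(P/Q) = (-39.967)(9/166.529).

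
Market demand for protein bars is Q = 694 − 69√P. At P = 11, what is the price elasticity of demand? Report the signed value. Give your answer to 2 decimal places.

At P = 11, Q = 465.153.
dQ/dP = −69/(2√P) = -10.402.
ε = (dQ/dP)(P/Q) = (-10.402)(11/465.153).

-0.25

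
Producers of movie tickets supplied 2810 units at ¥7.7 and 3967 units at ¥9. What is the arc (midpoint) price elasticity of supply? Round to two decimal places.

2.19

ΔQ = 3967 − 2810 = 1157; ΔP = 9 − 7.7 = 1.3.
Midpoints: P̄ = 8.35, Q̄ = 3388.5.
ε_s = (ΔQ/ΔP)(P̄/Q̄) = (1157/1.3)(8.35/3388.5).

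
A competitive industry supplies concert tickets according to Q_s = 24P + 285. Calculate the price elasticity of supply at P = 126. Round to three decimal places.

At P = 126, Q_s = 3309.
dQ_s/dP = 24.
ε_s = (dQ_s/dP)(P/Q_s) = (24)(126/3309).

0.914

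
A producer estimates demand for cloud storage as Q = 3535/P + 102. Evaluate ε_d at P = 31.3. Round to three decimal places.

At P = 31.3, Q = 214.939.
dQ/dP = −3535/P² = -3.608.
ε = (dQ/dP)(P/Q) = (-3.608)(31.3/214.939).

-0.525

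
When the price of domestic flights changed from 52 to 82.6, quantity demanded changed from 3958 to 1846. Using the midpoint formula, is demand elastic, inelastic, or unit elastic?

elastic

Arc ε ≈ -1.601.
|ε| = 1.60 > 1.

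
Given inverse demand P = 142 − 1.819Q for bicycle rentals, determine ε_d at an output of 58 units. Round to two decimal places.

At Q = 58, P = 142 − 1.819(58) = 36.50.
dP/dQ = −1.819, so dQ/dP = 1/(−1.819) = -0.550.
ε = (dQ/dP)(P/Q) = (-0.550)(36.50/58).

-0.35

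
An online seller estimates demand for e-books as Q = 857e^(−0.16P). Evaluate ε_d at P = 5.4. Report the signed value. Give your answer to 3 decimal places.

-0.864

At P = 5.4, Q = 361.202.
dQ/dP = −0.16·857e^(−0.16P) = −0.16Q = -57.792.
ε = (dQ/dP)(P/Q) = (-57.792)(5.4/361.202).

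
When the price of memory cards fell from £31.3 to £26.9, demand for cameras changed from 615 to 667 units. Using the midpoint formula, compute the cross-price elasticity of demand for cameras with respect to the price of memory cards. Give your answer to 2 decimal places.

ΔQ_x = 667 − 615 = 52; ΔP_y = 26.9 − 31.3 = -4.4.
Midpoints: P̄_y = 29.10, Q̄_x = 641.0.
ε_xy = (ΔQ_x/ΔP_y)(P̄_y/Q̄_x) = (52/-4.4)(29.10/641.0).

-0.54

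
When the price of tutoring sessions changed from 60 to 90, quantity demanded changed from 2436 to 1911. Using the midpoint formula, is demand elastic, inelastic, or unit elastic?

Arc ε ≈ -0.604.
|ε| = 0.60 < 1.

inelastic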